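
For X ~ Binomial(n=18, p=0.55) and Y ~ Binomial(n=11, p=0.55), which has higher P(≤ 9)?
Y has higher probability (P(Y ≤ 9) = 0.9861 > P(X ≤ 9) = 0.4222)

Compute P(≤ 9) for each distribution:

X ~ Binomial(n=18, p=0.55):
P(X ≤ 9) = 0.4222

Y ~ Binomial(n=11, p=0.55):
P(Y ≤ 9) = 0.9861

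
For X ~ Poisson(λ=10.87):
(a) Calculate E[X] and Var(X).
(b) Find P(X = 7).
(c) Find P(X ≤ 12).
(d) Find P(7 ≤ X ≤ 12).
(a) E[X] = 10.8700, Var(X) = 10.8700
(b) P(X = 7) = 0.067670
(c) P(X ≤ 12) = 0.702835
(d) P(7 ≤ X ≤ 12) = 0.618718

We have X ~ Poisson(λ=10.87).

(a) Moments:
E[X] = 10.8700
Var(X) = 10.8700
σ = √Var(X) = 3.2970

(b) Point probability using PMF:
P(X = 7) = 0.067670

(c) Cumulative probability using CDF:
P(X ≤ 12) = F(12) = 0.702835

(d) Range probability:
P(7 ≤ X ≤ 12) = P(X ≤ 12) - P(X ≤ 6)
                   = F(12) - F(6)
                   = 0.702835 - 0.084117
                   = 0.618718

This means approximately 61.9% of outcomes fall in the interval [7, 12].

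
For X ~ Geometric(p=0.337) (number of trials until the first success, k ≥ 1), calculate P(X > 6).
0.084934

We have X ~ Geometric(p=0.337) (number of trials until the first success, k ≥ 1).

P(X > 6) = 1 - P(X ≤ 6)
                = 1 - F(6)
                = 1 - 0.915066
                = 0.084934

So there's approximately a 8.5% chance that X exceeds 6.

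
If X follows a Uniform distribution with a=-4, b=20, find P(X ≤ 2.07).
0.252917

We have X ~ Uniform(a=-4, b=20).

The CDF gives us P(X ≤ k).

Using the CDF:
P(X ≤ 2.07) = 0.252917

This means there's approximately a 25.3% chance that X is at most 2.07.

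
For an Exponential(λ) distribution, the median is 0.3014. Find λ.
λ = 2.2998

For X ~ Exponential(λ), the CDF is F(x) = 1 - e^(-λx).
The median m satisfies F(m) = 0.5:
1 - e^(-λm) = 0.5
e^(-λm) = 0.5
λm = ln(2)
m = ln(2) / λ

Given m = 0.3014:
λ = ln(2) / 0.3014 = 0.693147 / 0.3014 = 2.2998

Verification: ln(2) / 2.2998 = 0.3014 ✓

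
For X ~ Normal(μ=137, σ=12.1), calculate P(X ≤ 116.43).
0.044565

We have X ~ Normal(μ=137, σ=12.1).

The CDF gives us P(X ≤ k).

Using the CDF:
P(X ≤ 116.43) = 0.044565

This means there's approximately a 4.5% chance that X is at most 116.43.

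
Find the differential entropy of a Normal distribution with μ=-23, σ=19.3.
4.3790 nats

We have X ~ Normal(μ=-23, σ=19.3).

The differential entropy measures the uncertainty or information content of the distribution.

For a Normal distribution with μ=-23, σ=19.3:
h(X) = 4.3790 nats

(In bits, this would be 6.3176 bits.)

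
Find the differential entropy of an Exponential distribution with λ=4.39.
-0.4793 nats

We have X ~ Exponential(λ=4.39).

The differential entropy measures the uncertainty or information content of the distribution.

For an Exponential distribution with λ=4.39:
h(X) = -0.4793 nats

(In bits, this would be -0.6915 bits.)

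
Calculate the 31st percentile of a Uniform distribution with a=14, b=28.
18.3400

We have X ~ Uniform(a=14, b=28).

We want to find x such that P(X ≤ x) = 0.31.

This is the 31st percentile, which means 31% of values fall below this point.

Using the inverse CDF (quantile function):
x = F⁻¹(0.31) = 18.3400

Verification: P(X ≤ 18.3400) = 0.31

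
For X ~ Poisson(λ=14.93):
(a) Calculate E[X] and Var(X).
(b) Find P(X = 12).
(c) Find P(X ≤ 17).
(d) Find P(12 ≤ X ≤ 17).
(a) E[X] = 14.9300, Var(X) = 14.9300
(b) P(X = 12) = 0.084016
(c) P(X ≤ 17) = 0.754762
(d) P(12 ≤ X ≤ 17) = 0.565327

We have X ~ Poisson(λ=14.93).

(a) Moments:
E[X] = 14.9300
Var(X) = 14.9300
σ = √Var(X) = 3.8639

(b) Point probability using PMF:
P(X = 12) = 0.084016

(c) Cumulative probability using CDF:
P(X ≤ 17) = F(17) = 0.754762

(d) Range probability:
P(12 ≤ X ≤ 17) = P(X ≤ 17) - P(X ≤ 11)
                   = F(17) - F(11)
                   = 0.754762 - 0.189435
                   = 0.565327

This means approximately 56.5% of outcomes fall in the interval [12, 17].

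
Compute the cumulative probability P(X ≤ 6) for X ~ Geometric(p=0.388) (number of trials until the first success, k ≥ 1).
0.947458

We have X ~ Geometric(p=0.388) (number of trials until the first success, k ≥ 1).

The CDF gives us P(X ≤ k).

Using the CDF:
P(X ≤ 6) = 0.947458

This means there's approximately a 94.7% chance that X is at most 6.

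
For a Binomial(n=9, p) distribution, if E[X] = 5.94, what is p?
p = 0.66

For a Binomial(n, p) distribution:
E[X] = n × p

Given n = 9 and E[X] = 5.94:
5.94 = 9 × p
p = 5.94 / 9 = 0.66

Verification: Binomial(9, 0.66) has E[X] = 5.94 ✓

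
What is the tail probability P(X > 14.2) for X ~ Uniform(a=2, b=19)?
0.282353

We have X ~ Uniform(a=2, b=19).

P(X > 14.2) = 1 - P(X ≤ 14.2)
                = 1 - F(14.2)
                = 1 - 0.717647
                = 0.282353

So there's approximately a 28.2% chance that X exceeds 14.2.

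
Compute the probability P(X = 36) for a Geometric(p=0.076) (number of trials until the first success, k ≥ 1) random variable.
0.004779

We have X ~ Geometric(p=0.076) (number of trials until the first success, k ≥ 1).

For a Geometric distribution, the PMF gives us the probability of each outcome.

Using the PMF formula:
P(X = 36) = 0.004779

Rounded to 4 decimal places: 0.0048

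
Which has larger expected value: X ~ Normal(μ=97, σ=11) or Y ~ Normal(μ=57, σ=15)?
X has larger mean (97.0000 > 57.0000)

Compute the expected value for each distribution:

X ~ Normal(μ=97, σ=11):
E[X] = 97.0000

Y ~ Normal(μ=57, σ=15):
E[Y] = 57.0000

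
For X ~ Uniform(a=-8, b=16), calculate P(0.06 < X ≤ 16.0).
0.664167

We have X ~ Uniform(a=-8, b=16).

To find P(0.06 < X ≤ 16.0), we use:
P(0.06 < X ≤ 16.0) = P(X ≤ 16.0) - P(X ≤ 0.06)
                 = F(16.0) - F(0.06)
                 = 1.000000 - 0.335833
                 = 0.664167

So there's approximately a 66.4% chance that X falls in this range.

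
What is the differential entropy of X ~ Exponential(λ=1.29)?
0.7454 nats

We have X ~ Exponential(λ=1.29).

The differential entropy measures the uncertainty or information content of the distribution.

For an Exponential distribution with λ=1.29:
h(X) = 0.7454 nats

(In bits, this would be 1.0753 bits.)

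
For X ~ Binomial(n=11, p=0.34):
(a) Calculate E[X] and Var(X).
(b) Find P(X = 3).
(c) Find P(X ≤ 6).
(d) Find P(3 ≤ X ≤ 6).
(a) E[X] = 3.7400, Var(X) = 2.4684
(b) P(X = 3) = 0.233492
(c) P(X ≤ 6) = 0.957029
(d) P(3 ≤ X ≤ 6) = 0.736939

We have X ~ Binomial(n=11, p=0.34).

(a) Moments:
E[X] = 3.7400
Var(X) = 2.4684
σ = √Var(X) = 1.5711

(b) Point probability using PMF:
P(X = 3) = 0.233492

(c) Cumulative probability using CDF:
P(X ≤ 6) = F(6) = 0.957029

(d) Range probability:
P(3 ≤ X ≤ 6) = P(X ≤ 6) - P(X ≤ 2)
                   = F(6) - F(2)
                   = 0.957029 - 0.220090
                   = 0.736939

This means approximately 73.7% of outcomes fall in the interval [3, 6].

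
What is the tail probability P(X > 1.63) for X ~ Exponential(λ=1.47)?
0.091072

We have X ~ Exponential(λ=1.47).

P(X > 1.63) = 1 - P(X ≤ 1.63)
                = 1 - F(1.63)
                = 1 - 0.908928
                = 0.091072

So there's approximately a 9.1% chance that X exceeds 1.63.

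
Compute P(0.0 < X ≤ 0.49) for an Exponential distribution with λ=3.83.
0.846906

We have X ~ Exponential(λ=3.83).

To find P(0.0 < X ≤ 0.49), we use:
P(0.0 < X ≤ 0.49) = P(X ≤ 0.49) - P(X ≤ 0.0)
                 = F(0.49) - F(0.0)
                 = 0.846906 - 0.000000
                 = 0.846906

So there's approximately a 84.7% chance that X falls in this range.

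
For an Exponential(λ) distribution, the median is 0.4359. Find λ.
λ = 1.5902

For X ~ Exponential(λ), the CDF is F(x) = 1 - e^(-λx).
The median m satisfies F(m) = 0.5:
1 - e^(-λm) = 0.5
e^(-λm) = 0.5
λm = ln(2)
m = ln(2) / λ

Given m = 0.4359:
λ = ln(2) / 0.4359 = 0.693147 / 0.4359 = 1.5902

Verification: ln(2) / 1.5902 = 0.4359 ✓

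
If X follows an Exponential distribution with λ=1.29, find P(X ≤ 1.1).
0.758044

We have X ~ Exponential(λ=1.29).

The CDF gives us P(X ≤ k).

Using the CDF:
P(X ≤ 1.1) = 0.758044

This means there's approximately a 75.8% chance that X is at most 1.1.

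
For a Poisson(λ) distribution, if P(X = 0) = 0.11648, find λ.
λ = 2.1500

For a Poisson(λ) distribution, the PMF at 0 is:
P(X = 0) = λ^0 e^(-λ) / 0! = e^(-λ)

Given P(X = 0) = 0.11648:
e^(-λ) = 0.11648
-λ = ln(0.11648)
λ = -ln(0.11648) = 2.1500

Verification: e^(-2.1500) = 0.11648 ✓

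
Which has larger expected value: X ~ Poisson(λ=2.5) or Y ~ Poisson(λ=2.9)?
Y has larger mean (2.9000 > 2.5000)

Compute the expected value for each distribution:

X ~ Poisson(λ=2.5):
E[X] = 2.5000

Y ~ Poisson(λ=2.9):
E[Y] = 2.9000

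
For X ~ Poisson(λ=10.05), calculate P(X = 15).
0.035590

We have X ~ Poisson(λ=10.05).

For a Poisson distribution, the PMF gives us the probability of each outcome.

Using the PMF formula:
P(X = 15) = 0.035590

Rounded to 4 decimal places: 0.0356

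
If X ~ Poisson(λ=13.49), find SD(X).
3.6729

We have X ~ Poisson(λ=13.49).

For a Poisson distribution with λ=13.49:
σ = √Var(X) = 3.6729

The standard deviation is the square root of the variance.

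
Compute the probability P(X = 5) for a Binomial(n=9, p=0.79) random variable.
0.075402

We have X ~ Binomial(n=9, p=0.79).

For a Binomial distribution, the PMF gives us the probability of each outcome.

Using the PMF formula:
P(X = 5) = 0.075402

Rounded to 4 decimal places: 0.0754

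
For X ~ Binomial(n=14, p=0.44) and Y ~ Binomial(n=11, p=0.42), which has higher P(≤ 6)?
Y has higher probability (P(Y ≤ 6) = 0.8740 > P(X ≤ 6) = 0.5764)

Compute P(≤ 6) for each distribution:

X ~ Binomial(n=14, p=0.44):
P(X ≤ 6) = 0.5764

Y ~ Binomial(n=11, p=0.42):
P(Y ≤ 6) = 0.8740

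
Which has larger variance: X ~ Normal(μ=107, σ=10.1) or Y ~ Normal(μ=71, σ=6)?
X has larger variance (102.0100 > 36.0000)

Compute the variance for each distribution:

X ~ Normal(μ=107, σ=10.1):
Var(X) = 102.0100

Y ~ Normal(μ=71, σ=6):
Var(Y) = 36.0000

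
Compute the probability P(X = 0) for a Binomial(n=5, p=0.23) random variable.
0.270678

We have X ~ Binomial(n=5, p=0.23).

For a Binomial distribution, the PMF gives us the probability of each outcome.

Using the PMF formula:
P(X = 0) = 0.270678

Rounded to 4 decimal places: 0.2707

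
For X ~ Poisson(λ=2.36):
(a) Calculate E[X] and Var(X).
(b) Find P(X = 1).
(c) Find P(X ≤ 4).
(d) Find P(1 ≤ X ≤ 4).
(a) E[X] = 2.3600, Var(X) = 2.3600
(b) P(X = 1) = 0.222832
(c) P(X ≤ 4) = 0.909081
(d) P(1 ≤ X ≤ 4) = 0.814660

We have X ~ Poisson(λ=2.36).

(a) Moments:
E[X] = 2.3600
Var(X) = 2.3600
σ = √Var(X) = 1.5362

(b) Point probability using PMF:
P(X = 1) = 0.222832

(c) Cumulative probability using CDF:
P(X ≤ 4) = F(4) = 0.909081

(d) Range probability:
P(1 ≤ X ≤ 4) = P(X ≤ 4) - P(X ≤ 0)
                   = F(4) - F(0)
                   = 0.909081 - 0.094420
                   = 0.814660

This means approximately 81.5% of outcomes fall in the interval [1, 4].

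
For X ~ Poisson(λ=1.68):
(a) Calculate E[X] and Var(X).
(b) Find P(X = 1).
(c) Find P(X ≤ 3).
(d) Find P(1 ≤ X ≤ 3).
(a) E[X] = 1.6800, Var(X) = 1.6800
(b) P(X = 1) = 0.313108
(c) P(X ≤ 3) = 0.909779
(d) P(1 ≤ X ≤ 3) = 0.723405

We have X ~ Poisson(λ=1.68).

(a) Moments:
E[X] = 1.6800
Var(X) = 1.6800
σ = √Var(X) = 1.2961

(b) Point probability using PMF:
P(X = 1) = 0.313108

(c) Cumulative probability using CDF:
P(X ≤ 3) = F(3) = 0.909779

(d) Range probability:
P(1 ≤ X ≤ 3) = P(X ≤ 3) - P(X ≤ 0)
                   = F(3) - F(0)
                   = 0.909779 - 0.186374
                   = 0.723405

This means approximately 72.3% of outcomes fall in the interval [1, 3].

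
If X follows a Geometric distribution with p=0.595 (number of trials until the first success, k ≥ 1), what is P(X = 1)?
0.595000

We have X ~ Geometric(p=0.595) (number of trials until the first success, k ≥ 1).

For a Geometric distribution, the PMF gives us the probability of each outcome.

Using the PMF formula:
P(X = 1) = 0.595000

Rounded to 4 decimal places: 0.5950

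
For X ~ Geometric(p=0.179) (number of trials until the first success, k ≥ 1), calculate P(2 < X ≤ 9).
0.504573

We have X ~ Geometric(p=0.179) (number of trials until the first success, k ≥ 1).

To find P(2 < X ≤ 9), we use:
P(2 < X ≤ 9) = P(X ≤ 9) - P(X ≤ 2)
                 = F(9) - F(2)
                 = 0.830532 - 0.325959
                 = 0.504573

So there's approximately a 50.5% chance that X falls in this range.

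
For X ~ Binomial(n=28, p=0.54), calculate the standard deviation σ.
2.6373

We have X ~ Binomial(n=28, p=0.54).

For a Binomial distribution with n=28, p=0.54:
σ = √Var(X) = 2.6373

The standard deviation is the square root of the variance.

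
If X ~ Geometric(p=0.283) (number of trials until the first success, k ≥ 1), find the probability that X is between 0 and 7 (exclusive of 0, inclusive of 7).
0.902583

We have X ~ Geometric(p=0.283) (number of trials until the first success, k ≥ 1).

To find P(0 < X ≤ 7), we use:
P(0 < X ≤ 7) = P(X ≤ 7) - P(X ≤ 0)
                 = F(7) - F(0)
                 = 0.902583 - 0.000000
                 = 0.902583

So there's approximately a 90.3% chance that X falls in this range.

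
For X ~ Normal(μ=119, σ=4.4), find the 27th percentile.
116.3036

We have X ~ Normal(μ=119, σ=4.4).

We want to find x such that P(X ≤ x) = 0.27.

This is the 27th percentile, which means 27% of values fall below this point.

Using the inverse CDF (quantile function):
x = F⁻¹(0.27) = 116.3036

Verification: P(X ≤ 116.3036) = 0.27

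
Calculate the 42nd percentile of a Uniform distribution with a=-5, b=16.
3.8200

We have X ~ Uniform(a=-5, b=16).

We want to find x such that P(X ≤ x) = 0.42.

This is the 42nd percentile, which means 42% of values fall below this point.

Using the inverse CDF (quantile function):
x = F⁻¹(0.42) = 3.8200

Verification: P(X ≤ 3.8200) = 0.42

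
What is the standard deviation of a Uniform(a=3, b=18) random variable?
4.3301

We have X ~ Uniform(a=3, b=18).

For a Uniform distribution with a=3, b=18:
σ = √Var(X) = 4.3301

The standard deviation is the square root of the variance.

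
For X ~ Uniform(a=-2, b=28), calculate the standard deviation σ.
8.6603

We have X ~ Uniform(a=-2, b=28).

For a Uniform distribution with a=-2, b=28:
σ = √Var(X) = 8.6603

The standard deviation is the square root of the variance.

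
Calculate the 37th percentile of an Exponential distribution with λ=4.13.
0.1119

We have X ~ Exponential(λ=4.13).

We want to find x such that P(X ≤ x) = 0.37.

This is the 37th percentile, which means 37% of values fall below this point.

Using the inverse CDF (quantile function):
x = F⁻¹(0.37) = 0.1119

Verification: P(X ≤ 0.1119) = 0.37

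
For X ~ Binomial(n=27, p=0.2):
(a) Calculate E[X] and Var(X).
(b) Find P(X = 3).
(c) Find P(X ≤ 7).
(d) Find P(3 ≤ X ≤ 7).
(a) E[X] = 5.4000, Var(X) = 4.3200
(b) P(X = 3) = 0.110503
(c) P(X ≤ 7) = 0.844440
(d) P(3 ≤ X ≤ 7) = 0.772660

We have X ~ Binomial(n=27, p=0.2).

(a) Moments:
E[X] = 5.4000
Var(X) = 4.3200
σ = √Var(X) = 2.0785

(b) Point probability using PMF:
P(X = 3) = 0.110503

(c) Cumulative probability using CDF:
P(X ≤ 7) = F(7) = 0.844440

(d) Range probability:
P(3 ≤ X ≤ 7) = P(X ≤ 7) - P(X ≤ 2)
                   = F(7) - F(2)
                   = 0.844440 - 0.071780
                   = 0.772660

This means approximately 77.3% of outcomes fall in the interval [3, 7].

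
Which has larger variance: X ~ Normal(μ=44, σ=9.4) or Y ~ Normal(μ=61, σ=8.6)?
X has larger variance (88.3600 > 73.9600)

Compute the variance for each distribution:

X ~ Normal(μ=44, σ=9.4):
Var(X) = 88.3600

Y ~ Normal(μ=61, σ=8.6):
Var(Y) = 73.9600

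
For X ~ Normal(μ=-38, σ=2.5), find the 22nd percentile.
-39.9305

We have X ~ Normal(μ=-38, σ=2.5).

We want to find x such that P(X ≤ x) = 0.22.

This is the 22nd percentile, which means 22% of values fall below this point.

Using the inverse CDF (quantile function):
x = F⁻¹(0.22) = -39.9305

Verification: P(X ≤ -39.9305) = 0.22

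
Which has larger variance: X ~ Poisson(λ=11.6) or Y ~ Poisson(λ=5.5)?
X has larger variance (11.6000 > 5.5000)

Compute the variance for each distribution:

X ~ Poisson(λ=11.6):
Var(X) = 11.6000

Y ~ Poisson(λ=5.5):
Var(Y) = 5.5000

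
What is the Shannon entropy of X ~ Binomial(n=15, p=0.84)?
1.7401 nats

We have X ~ Binomial(n=15, p=0.84).

The Shannon entropy measures the uncertainty or information content of the distribution.

For a Binomial distribution with n=15, p=0.84:
H(X) = 1.7401 nats

(In bits, this would be 2.5104 bits.)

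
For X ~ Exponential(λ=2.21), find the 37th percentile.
0.2091

We have X ~ Exponential(λ=2.21).

We want to find x such that P(X ≤ x) = 0.37.

This is the 37th percentile, which means 37% of values fall below this point.

Using the inverse CDF (quantile function):
x = F⁻¹(0.37) = 0.2091

Verification: P(X ≤ 0.2091) = 0.37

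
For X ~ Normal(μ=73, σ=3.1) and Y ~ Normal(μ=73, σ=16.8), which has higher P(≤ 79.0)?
X has higher probability (P(X ≤ 79.0) = 0.9735 > P(Y ≤ 79.0) = 0.6395)

Compute P(≤ 79.0) for each distribution:

X ~ Normal(μ=73, σ=3.1):
P(X ≤ 79.0) = 0.9735

Y ~ Normal(μ=73, σ=16.8):
P(Y ≤ 79.0) = 0.6395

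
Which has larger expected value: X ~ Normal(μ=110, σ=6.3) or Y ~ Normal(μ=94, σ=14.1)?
X has larger mean (110.0000 > 94.0000)

Compute the expected value for each distribution:

X ~ Normal(μ=110, σ=6.3):
E[X] = 110.0000

Y ~ Normal(μ=94, σ=14.1):
E[Y] = 94.0000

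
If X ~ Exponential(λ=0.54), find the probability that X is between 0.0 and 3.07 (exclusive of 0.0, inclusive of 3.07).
0.809442

We have X ~ Exponential(λ=0.54).

To find P(0.0 < X ≤ 3.07), we use:
P(0.0 < X ≤ 3.07) = P(X ≤ 3.07) - P(X ≤ 0.0)
                 = F(3.07) - F(0.0)
                 = 0.809442 - 0.000000
                 = 0.809442

So there's approximately a 80.9% chance that X falls in this range.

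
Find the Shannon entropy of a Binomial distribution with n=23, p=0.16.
1.9669 nats

We have X ~ Binomial(n=23, p=0.16).

The Shannon entropy measures the uncertainty or information content of the distribution.

For a Binomial distribution with n=23, p=0.16:
H(X) = 1.9669 nats

(In bits, this would be 2.8376 bits.)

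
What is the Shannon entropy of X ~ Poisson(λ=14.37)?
2.7455 nats

We have X ~ Poisson(λ=14.37).

The Shannon entropy measures the uncertainty or information content of the distribution.

For a Poisson distribution with λ=14.37:
H(X) = 2.7455 nats

(In bits, this would be 3.9609 bits.)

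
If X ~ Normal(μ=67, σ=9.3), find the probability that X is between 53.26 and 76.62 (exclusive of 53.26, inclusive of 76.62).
0.779746

We have X ~ Normal(μ=67, σ=9.3).

To find P(53.26 < X ≤ 76.62), we use:
P(53.26 < X ≤ 76.62) = P(X ≤ 76.62) - P(X ≤ 53.26)
                 = F(76.62) - F(53.26)
                 = 0.849527 - 0.069782
                 = 0.779746

So there's approximately a 78.0% chance that X falls in this range.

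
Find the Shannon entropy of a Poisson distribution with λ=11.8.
2.6456 nats

We have X ~ Poisson(λ=11.8).

The Shannon entropy measures the uncertainty or information content of the distribution.

For a Poisson distribution with λ=11.8:
H(X) = 2.6456 nats

(In bits, this would be 3.8168 bits.)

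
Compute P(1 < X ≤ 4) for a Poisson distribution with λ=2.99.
0.616294

We have X ~ Poisson(λ=2.99).

To find P(1 < X ≤ 4), we use:
P(1 < X ≤ 4) = P(X ≤ 4) - P(X ≤ 1)
                 = F(4) - F(1)
                 = 0.816941 - 0.200647
                 = 0.616294

So there's approximately a 61.6% chance that X falls in this range.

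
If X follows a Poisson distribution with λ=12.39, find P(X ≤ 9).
0.209978

We have X ~ Poisson(λ=12.39).

The CDF gives us P(X ≤ k).

Using the CDF:
P(X ≤ 9) = 0.209978

This means there's approximately a 21.0% chance that X is at most 9.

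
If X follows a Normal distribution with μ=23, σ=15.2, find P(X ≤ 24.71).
0.544787

We have X ~ Normal(μ=23, σ=15.2).

The CDF gives us P(X ≤ k).

Using the CDF:
P(X ≤ 24.71) = 0.544787

This means there's approximately a 54.5% chance that X is at most 24.71.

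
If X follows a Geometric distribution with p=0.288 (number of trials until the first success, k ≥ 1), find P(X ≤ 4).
0.743008

We have X ~ Geometric(p=0.288) (number of trials until the first success, k ≥ 1).

The CDF gives us P(X ≤ k).

Using the CDF:
P(X ≤ 4) = 0.743008

This means there's approximately a 74.3% chance that X is at most 4.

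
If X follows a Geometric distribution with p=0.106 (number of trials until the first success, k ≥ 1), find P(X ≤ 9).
0.635214

We have X ~ Geometric(p=0.106) (number of trials until the first success, k ≥ 1).

The CDF gives us P(X ≤ k).

Using the CDF:
P(X ≤ 9) = 0.635214

This means there's approximately a 63.5% chance that X is at most 9.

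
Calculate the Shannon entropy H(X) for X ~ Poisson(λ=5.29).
2.2338 nats

We have X ~ Poisson(λ=5.29).

The Shannon entropy measures the uncertainty or information content of the distribution.

For a Poisson distribution with λ=5.29:
H(X) = 2.2338 nats

(In bits, this would be 3.2228 bits.)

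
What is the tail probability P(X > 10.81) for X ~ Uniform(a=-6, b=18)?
0.299583

We have X ~ Uniform(a=-6, b=18).

P(X > 10.81) = 1 - P(X ≤ 10.81)
                = 1 - F(10.81)
                = 1 - 0.700417
                = 0.299583

So there's approximately a 30.0% chance that X exceeds 10.81.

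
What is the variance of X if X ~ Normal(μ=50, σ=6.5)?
42.2500

We have X ~ Normal(μ=50, σ=6.5).

For a Normal distribution with μ=50, σ=6.5:
Var(X) = 42.2500

The variance measures the spread of the distribution around the mean.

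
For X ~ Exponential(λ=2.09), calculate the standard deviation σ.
0.4785

We have X ~ Exponential(λ=2.09).

For an Exponential distribution with λ=2.09:
σ = √Var(X) = 0.4785

The standard deviation is the square root of the variance.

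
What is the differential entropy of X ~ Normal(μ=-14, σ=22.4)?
4.5280 nats

We have X ~ Normal(μ=-14, σ=22.4).

The differential entropy measures the uncertainty or information content of the distribution.

For a Normal distribution with μ=-14, σ=22.4:
h(X) = 4.5280 nats

(In bits, this would be 6.5325 bits.)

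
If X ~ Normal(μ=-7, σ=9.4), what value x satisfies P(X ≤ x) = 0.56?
-5.5809

We have X ~ Normal(μ=-7, σ=9.4).

We want to find x such that P(X ≤ x) = 0.56.

This is the 56th percentile, which means 56% of values fall below this point.

Using the inverse CDF (quantile function):
x = F⁻¹(0.56) = -5.5809

Verification: P(X ≤ -5.5809) = 0.56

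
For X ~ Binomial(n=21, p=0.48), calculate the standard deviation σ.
2.2895

We have X ~ Binomial(n=21, p=0.48).

For a Binomial distribution with n=21, p=0.48:
σ = √Var(X) = 2.2895

The standard deviation is the square root of the variance.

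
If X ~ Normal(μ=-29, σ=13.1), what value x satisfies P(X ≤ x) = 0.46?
-30.3157

We have X ~ Normal(μ=-29, σ=13.1).

We want to find x such that P(X ≤ x) = 0.46.

This is the 46th percentile, which means 46% of values fall below this point.

Using the inverse CDF (quantile function):
x = F⁻¹(0.46) = -30.3157

Verification: P(X ≤ -30.3157) = 0.46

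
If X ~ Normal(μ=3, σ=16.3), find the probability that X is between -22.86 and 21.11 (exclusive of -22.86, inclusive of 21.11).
0.810412

We have X ~ Normal(μ=3, σ=16.3).

To find P(-22.86 < X ≤ 21.11), we use:
P(-22.86 < X ≤ 21.11) = P(X ≤ 21.11) - P(X ≤ -22.86)
                 = F(21.11) - F(-22.86)
                 = 0.866725 - 0.056313
                 = 0.810412

So there's approximately a 81.0% chance that X falls in this range.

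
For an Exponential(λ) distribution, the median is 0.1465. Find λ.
λ = 4.7314

For X ~ Exponential(λ), the CDF is F(x) = 1 - e^(-λx).
The median m satisfies F(m) = 0.5:
1 - e^(-λm) = 0.5
e^(-λm) = 0.5
λm = ln(2)
m = ln(2) / λ

Given m = 0.1465:
λ = ln(2) / 0.1465 = 0.693147 / 0.1465 = 4.7314

Verification: ln(2) / 4.7314 = 0.1465 ✓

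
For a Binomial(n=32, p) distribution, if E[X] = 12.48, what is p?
p = 0.39

For a Binomial(n, p) distribution:
E[X] = n × p

Given n = 32 and E[X] = 12.48:
12.48 = 32 × p
p = 12.48 / 32 = 0.39

Verification: Binomial(32, 0.39) has E[X] = 12.48 ✓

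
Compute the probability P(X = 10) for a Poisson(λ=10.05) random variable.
0.125094

We have X ~ Poisson(λ=10.05).

For a Poisson distribution, the PMF gives us the probability of each outcome.

Using the PMF formula:
P(X = 10) = 0.125094

Rounded to 4 decimal places: 0.1251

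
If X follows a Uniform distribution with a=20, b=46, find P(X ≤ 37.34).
0.666923

We have X ~ Uniform(a=20, b=46).

The CDF gives us P(X ≤ k).

Using the CDF:
P(X ≤ 37.34) = 0.666923

This means there's approximately a 66.7% chance that X is at most 37.34.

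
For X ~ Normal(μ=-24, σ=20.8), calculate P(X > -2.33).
0.148746

We have X ~ Normal(μ=-24, σ=20.8).

P(X > -2.33) = 1 - P(X ≤ -2.33)
                = 1 - F(-2.33)
                = 1 - 0.851254
                = 0.148746

So there's approximately a 14.9% chance that X exceeds -2.33.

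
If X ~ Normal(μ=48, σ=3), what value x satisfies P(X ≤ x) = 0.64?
49.0754

We have X ~ Normal(μ=48, σ=3).

We want to find x such that P(X ≤ x) = 0.64.

This is the 64th percentile, which means 64% of values fall below this point.

Using the inverse CDF (quantile function):
x = F⁻¹(0.64) = 49.0754

Verification: P(X ≤ 49.0754) = 0.64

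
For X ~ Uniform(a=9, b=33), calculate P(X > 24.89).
0.337917

We have X ~ Uniform(a=9, b=33).

P(X > 24.89) = 1 - P(X ≤ 24.89)
                = 1 - F(24.89)
                = 1 - 0.662083
                = 0.337917

So there's approximately a 33.8% chance that X exceeds 24.89.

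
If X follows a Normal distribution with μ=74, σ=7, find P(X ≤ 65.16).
0.103320

We have X ~ Normal(μ=74, σ=7).

The CDF gives us P(X ≤ k).

Using the CDF:
P(X ≤ 65.16) = 0.103320

This means there's approximately a 10.3% chance that X is at most 65.16.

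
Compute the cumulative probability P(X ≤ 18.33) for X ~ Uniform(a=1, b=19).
0.962778

We have X ~ Uniform(a=1, b=19).

The CDF gives us P(X ≤ k).

Using the CDF:
P(X ≤ 18.33) = 0.962778

This means there's approximately a 96.3% chance that X is at most 18.33.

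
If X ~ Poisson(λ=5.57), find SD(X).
2.3601

We have X ~ Poisson(λ=5.57).

For a Poisson distribution with λ=5.57:
σ = √Var(X) = 2.3601

The standard deviation is the square root of the variance.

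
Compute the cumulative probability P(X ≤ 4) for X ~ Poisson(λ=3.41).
0.742322

We have X ~ Poisson(λ=3.41).

The CDF gives us P(X ≤ k).

Using the CDF:
P(X ≤ 4) = 0.742322

This means there's approximately a 74.2% chance that X is at most 4.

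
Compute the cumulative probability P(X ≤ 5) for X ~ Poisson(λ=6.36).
0.389717

We have X ~ Poisson(λ=6.36).

The CDF gives us P(X ≤ k).

Using the CDF:
P(X ≤ 5) = 0.389717

This means there's approximately a 39.0% chance that X is at most 5.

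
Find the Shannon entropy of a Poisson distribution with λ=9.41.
2.5304 nats

We have X ~ Poisson(λ=9.41).

The Shannon entropy measures the uncertainty or information content of the distribution.

For a Poisson distribution with λ=9.41:
H(X) = 2.5304 nats

(In bits, this would be 3.6506 bits.)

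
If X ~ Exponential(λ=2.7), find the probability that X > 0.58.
0.208879

We have X ~ Exponential(λ=2.7).

P(X > 0.58) = 1 - P(X ≤ 0.58)
                = 1 - F(0.58)
                = 1 - 0.791121
                = 0.208879

So there's approximately a 20.9% chance that X exceeds 0.58.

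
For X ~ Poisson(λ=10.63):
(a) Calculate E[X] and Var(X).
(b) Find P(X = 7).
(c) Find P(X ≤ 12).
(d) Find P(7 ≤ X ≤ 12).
(a) E[X] = 10.6300, Var(X) = 10.6300
(b) P(X = 7) = 0.073579
(c) P(X ≤ 12) = 0.728422
(d) P(7 ≤ X ≤ 12) = 0.633269

We have X ~ Poisson(λ=10.63).

(a) Moments:
E[X] = 10.6300
Var(X) = 10.6300
σ = √Var(X) = 3.2604

(b) Point probability using PMF:
P(X = 7) = 0.073579

(c) Cumulative probability using CDF:
P(X ≤ 12) = F(12) = 0.728422

(d) Range probability:
P(7 ≤ X ≤ 12) = P(X ≤ 12) - P(X ≤ 6)
                   = F(12) - F(6)
                   = 0.728422 - 0.095153
                   = 0.633269

This means approximately 63.3% of outcomes fall in the interval [7, 12].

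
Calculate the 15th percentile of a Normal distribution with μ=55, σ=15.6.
38.8316

We have X ~ Normal(μ=55, σ=15.6).

We want to find x such that P(X ≤ x) = 0.15.

This is the 15th percentile, which means 15% of values fall below this point.

Using the inverse CDF (quantile function):
x = F⁻¹(0.15) = 38.8316

Verification: P(X ≤ 38.8316) = 0.15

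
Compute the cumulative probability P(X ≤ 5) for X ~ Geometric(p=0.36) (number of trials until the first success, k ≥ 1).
0.892626

We have X ~ Geometric(p=0.36) (number of trials until the first success, k ≥ 1).

The CDF gives us P(X ≤ k).

Using the CDF:
P(X ≤ 5) = 0.892626

This means there's approximately a 89.3% chance that X is at most 5.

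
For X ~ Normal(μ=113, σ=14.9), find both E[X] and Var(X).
E[X] = 113.0000, Var(X) = 222.0100

We have X ~ Normal(μ=113, σ=14.9).

For a Normal distribution with μ=113, σ=14.9:

Expected value:
E[X] = 113.0000

Variance:
Var(X) = 222.0100

Standard deviation:
σ = √Var(X) = 14.9000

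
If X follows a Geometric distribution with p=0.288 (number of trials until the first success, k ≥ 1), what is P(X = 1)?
0.288000

We have X ~ Geometric(p=0.288) (number of trials until the first success, k ≥ 1).

For a Geometric distribution, the PMF gives us the probability of each outcome.

Using the PMF formula:
P(X = 1) = 0.288000

Rounded to 4 decimal places: 0.2880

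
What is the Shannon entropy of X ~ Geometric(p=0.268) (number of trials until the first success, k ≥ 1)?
2.1689 nats

We have X ~ Geometric(p=0.268) (number of trials until the first success, k ≥ 1).

The Shannon entropy measures the uncertainty or information content of the distribution.

For a Geometric distribution with p=0.268 (number of trials until the first success, k ≥ 1):
H(X) = 2.1689 nats

(In bits, this would be 3.1290 bits.)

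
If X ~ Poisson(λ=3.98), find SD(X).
1.9950

We have X ~ Poisson(λ=3.98).

For a Poisson distribution with λ=3.98:
σ = √Var(X) = 1.9950

The standard deviation is the square root of the variance.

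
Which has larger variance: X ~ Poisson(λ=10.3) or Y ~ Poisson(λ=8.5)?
X has larger variance (10.3000 > 8.5000)

Compute the variance for each distribution:

X ~ Poisson(λ=10.3):
Var(X) = 10.3000

Y ~ Poisson(λ=8.5):
Var(Y) = 8.5000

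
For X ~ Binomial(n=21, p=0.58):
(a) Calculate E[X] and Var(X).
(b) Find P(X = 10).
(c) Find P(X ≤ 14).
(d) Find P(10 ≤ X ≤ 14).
(a) E[X] = 12.1800, Var(X) = 5.1156
(b) P(X = 10) = 0.109005
(c) P(X ≤ 14) = 0.847652
(d) P(10 ≤ X ≤ 14) = 0.729072

We have X ~ Binomial(n=21, p=0.58).

(a) Moments:
E[X] = 12.1800
Var(X) = 5.1156
σ = √Var(X) = 2.2618

(b) Point probability using PMF:
P(X = 10) = 0.109005

(c) Cumulative probability using CDF:
P(X ≤ 14) = F(14) = 0.847652

(d) Range probability:
P(10 ≤ X ≤ 14) = P(X ≤ 14) - P(X ≤ 9)
                   = F(14) - F(9)
                   = 0.847652 - 0.118580
                   = 0.729072

This means approximately 72.9% of outcomes fall in the interval [10, 14].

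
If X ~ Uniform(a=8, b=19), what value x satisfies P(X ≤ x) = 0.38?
12.1800

We have X ~ Uniform(a=8, b=19).

We want to find x such that P(X ≤ x) = 0.38.

This is the 38th percentile, which means 38% of values fall below this point.

Using the inverse CDF (quantile function):
x = F⁻¹(0.38) = 12.1800

Verification: P(X ≤ 12.1800) = 0.38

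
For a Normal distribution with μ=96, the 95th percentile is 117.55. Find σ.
σ = 13.1015

For X ~ Normal(μ, σ), the p-th percentile satisfies x = μ + z_p × σ,
where z_p = Φ⁻¹(p) is the standard normal quantile.

Step 1: z_{0.95} = Φ⁻¹(0.95) = 1.6449

Step 2: Solve for σ:
117.55 = 96 + 1.6449 × σ
σ = (117.55 - 96) / 1.6449
σ = 21.55 / 1.6449
σ = 13.1015

Verification: μ + z × σ = 96 + 1.6449 × 13.1015 = 117.55 ✓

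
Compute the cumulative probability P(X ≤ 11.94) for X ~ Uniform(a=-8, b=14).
0.906364

We have X ~ Uniform(a=-8, b=14).

The CDF gives us P(X ≤ k).

Using the CDF:
P(X ≤ 11.94) = 0.906364

This means there's approximately a 90.6% chance that X is at most 11.94.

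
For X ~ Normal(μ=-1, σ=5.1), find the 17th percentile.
-5.8662

We have X ~ Normal(μ=-1, σ=5.1).

We want to find x such that P(X ≤ x) = 0.17.

This is the 17th percentile, which means 17% of values fall below this point.

Using the inverse CDF (quantile function):
x = F⁻¹(0.17) = -5.8662

Verification: P(X ≤ -5.8662) = 0.17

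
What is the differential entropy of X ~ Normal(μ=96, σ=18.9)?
4.3581 nats

We have X ~ Normal(μ=96, σ=18.9).

The differential entropy measures the uncertainty or information content of the distribution.

For a Normal distribution with μ=96, σ=18.9:
h(X) = 4.3581 nats

(In bits, this would be 6.2874 bits.)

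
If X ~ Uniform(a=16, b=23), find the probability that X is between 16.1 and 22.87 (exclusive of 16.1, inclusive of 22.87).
0.967143

We have X ~ Uniform(a=16, b=23).

To find P(16.1 < X ≤ 22.87), we use:
P(16.1 < X ≤ 22.87) = P(X ≤ 22.87) - P(X ≤ 16.1)
                 = F(22.87) - F(16.1)
                 = 0.981429 - 0.014286
                 = 0.967143

So there's approximately a 96.7% chance that X falls in this range.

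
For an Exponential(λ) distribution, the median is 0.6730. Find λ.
λ = 1.0299

For X ~ Exponential(λ), the CDF is F(x) = 1 - e^(-λx).
The median m satisfies F(m) = 0.5:
1 - e^(-λm) = 0.5
e^(-λm) = 0.5
λm = ln(2)
m = ln(2) / λ

Given m = 0.6730:
λ = ln(2) / 0.6730 = 0.693147 / 0.6730 = 1.0299

Verification: ln(2) / 1.0299 = 0.6730 ✓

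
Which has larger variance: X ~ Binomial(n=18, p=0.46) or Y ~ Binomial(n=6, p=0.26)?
X has larger variance (4.4712 > 1.1544)

Compute the variance for each distribution:

X ~ Binomial(n=18, p=0.46):
Var(X) = 4.4712

Y ~ Binomial(n=6, p=0.26):
Var(Y) = 1.1544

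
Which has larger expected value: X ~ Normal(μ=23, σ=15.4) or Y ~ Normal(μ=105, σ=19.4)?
Y has larger mean (105.0000 > 23.0000)

Compute the expected value for each distribution:

X ~ Normal(μ=23, σ=15.4):
E[X] = 23.0000

Y ~ Normal(μ=105, σ=19.4):
E[Y] = 105.0000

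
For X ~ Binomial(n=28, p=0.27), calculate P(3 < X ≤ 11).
0.914754

We have X ~ Binomial(n=28, p=0.27).

To find P(3 < X ≤ 11), we use:
P(3 < X ≤ 11) = P(X ≤ 11) - P(X ≤ 3)
                 = F(11) - F(3)
                 = 0.948836 - 0.034083
                 = 0.914754

So there's approximately a 91.5% chance that X falls in this range.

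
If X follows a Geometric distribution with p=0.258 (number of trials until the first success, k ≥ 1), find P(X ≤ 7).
0.876170

We have X ~ Geometric(p=0.258) (number of trials until the first success, k ≥ 1).

The CDF gives us P(X ≤ k).

Using the CDF:
P(X ≤ 7) = 0.876170

This means there's approximately a 87.6% chance that X is at most 7.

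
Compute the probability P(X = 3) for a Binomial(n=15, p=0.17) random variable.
0.238944

We have X ~ Binomial(n=15, p=0.17).

For a Binomial distribution, the PMF gives us the probability of each outcome.

Using the PMF formula:
P(X = 3) = 0.238944

Rounded to 4 decimal places: 0.2389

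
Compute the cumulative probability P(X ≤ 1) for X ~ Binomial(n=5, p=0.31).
0.507744

We have X ~ Binomial(n=5, p=0.31).

The CDF gives us P(X ≤ k).

Using the CDF:
P(X ≤ 1) = 0.507744

This means there's approximately a 50.8% chance that X is at most 1.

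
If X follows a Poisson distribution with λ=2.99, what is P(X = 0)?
0.050287

We have X ~ Poisson(λ=2.99).

For a Poisson distribution, the PMF gives us the probability of each outcome.

Using the PMF formula:
P(X = 0) = 0.050287

Rounded to 4 decimal places: 0.0503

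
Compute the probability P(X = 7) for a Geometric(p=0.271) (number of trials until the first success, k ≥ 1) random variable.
0.040676

We have X ~ Geometric(p=0.271) (number of trials until the first success, k ≥ 1).

For a Geometric distribution, the PMF gives us the probability of each outcome.

Using the PMF formula:
P(X = 7) = 0.040676

Rounded to 4 decimal places: 0.0407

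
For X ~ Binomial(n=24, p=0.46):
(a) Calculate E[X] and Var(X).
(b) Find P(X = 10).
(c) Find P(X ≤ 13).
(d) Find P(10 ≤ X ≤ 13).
(a) E[X] = 11.0400, Var(X) = 5.9616
(b) P(X = 10) = 0.149151
(c) P(X ≤ 13) = 0.843127
(d) P(10 ≤ X ≤ 13) = 0.577426

We have X ~ Binomial(n=24, p=0.46).

(a) Moments:
E[X] = 11.0400
Var(X) = 5.9616
σ = √Var(X) = 2.4416

(b) Point probability using PMF:
P(X = 10) = 0.149151

(c) Cumulative probability using CDF:
P(X ≤ 13) = F(13) = 0.843127

(d) Range probability:
P(10 ≤ X ≤ 13) = P(X ≤ 13) - P(X ≤ 9)
                   = F(13) - F(9)
                   = 0.843127 - 0.265701
                   = 0.577426

This means approximately 57.7% of outcomes fall in the interval [10, 13].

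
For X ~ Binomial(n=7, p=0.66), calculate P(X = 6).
0.196716

We have X ~ Binomial(n=7, p=0.66).

For a Binomial distribution, the PMF gives us the probability of each outcome.

Using the PMF formula:
P(X = 6) = 0.196716

Rounded to 4 decimal places: 0.1967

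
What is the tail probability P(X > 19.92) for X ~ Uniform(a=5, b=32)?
0.447407

We have X ~ Uniform(a=5, b=32).

P(X > 19.92) = 1 - P(X ≤ 19.92)
                = 1 - F(19.92)
                = 1 - 0.552593
                = 0.447407

So there's approximately a 44.7% chance that X exceeds 19.92.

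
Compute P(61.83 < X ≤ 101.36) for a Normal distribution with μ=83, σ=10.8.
0.930447

We have X ~ Normal(μ=83, σ=10.8).

To find P(61.83 < X ≤ 101.36), we use:
P(61.83 < X ≤ 101.36) = P(X ≤ 101.36) - P(X ≤ 61.83)
                 = F(101.36) - F(61.83)
                 = 0.955435 - 0.024987
                 = 0.930447

So there's approximately a 93.0% chance that X falls in this range.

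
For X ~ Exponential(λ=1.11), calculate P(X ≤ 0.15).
0.153377

We have X ~ Exponential(λ=1.11).

The CDF gives us P(X ≤ k).

Using the CDF:
P(X ≤ 0.15) = 0.153377

This means there's approximately a 15.3% chance that X is at most 0.15.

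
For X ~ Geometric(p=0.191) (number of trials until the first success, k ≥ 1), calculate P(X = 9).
0.035045

We have X ~ Geometric(p=0.191) (number of trials until the first success, k ≥ 1).

For a Geometric distribution, the PMF gives us the probability of each outcome.

Using the PMF formula:
P(X = 9) = 0.035045

Rounded to 4 decimal places: 0.0350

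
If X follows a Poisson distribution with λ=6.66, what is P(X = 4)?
0.105023

We have X ~ Poisson(λ=6.66).

For a Poisson distribution, the PMF gives us the probability of each outcome.

Using the PMF formula:
P(X = 4) = 0.105023

Rounded to 4 decimal places: 0.1050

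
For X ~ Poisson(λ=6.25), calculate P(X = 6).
0.159811

We have X ~ Poisson(λ=6.25).

For a Poisson distribution, the PMF gives us the probability of each outcome.

Using the PMF formula:
P(X = 6) = 0.159811

Rounded to 4 decimal places: 0.1598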